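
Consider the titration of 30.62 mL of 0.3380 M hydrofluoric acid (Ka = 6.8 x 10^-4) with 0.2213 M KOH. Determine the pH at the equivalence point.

n(HF) = 0.3380 x 0.03062 = 0.01035 mol; V(KOH) at equivalence = 0.01035/0.2213 = 0.04677 L.
At equivalence all the acid is converted to F-; total volume = 0.03062 + 0.04677 = 0.07739 L, so [F-] = 0.01035/0.07739 = 0.1337 M.
Kb = Kw/Ka = 1.0e-14 / 6.8 x 10^-4 = 1.47e-11.
[OH^-] = sqrt(Kb x [F-]) = sqrt(1.47e-11 x 0.1337) = 1.40e-6 M.
pOH = 5.85, so pH = 14.00 - 5.85 = 8.15.

8.15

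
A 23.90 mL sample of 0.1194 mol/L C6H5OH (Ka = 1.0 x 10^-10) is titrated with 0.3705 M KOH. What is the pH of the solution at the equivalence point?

n(C6H5OH) = 0.1194 x 0.02390 = 0.002854 mol; V(KOH) at equivalence = 0.002854/0.3705 = 0.007702 L.
At equivalence all the acid is converted to C6H5O-; total volume = 0.02390 + 0.007702 = 0.03160 L, so [C6H5O-] = 0.002854/0.03160 = 0.09030 M.
Kb = Kw/Ka = 1.0e-14 / 1.0 x 10^-10 = 0.000100.
[OH^-] = sqrt(Kb x [C6H5O-]) = sqrt(0.000100 x 0.09030) = 0.00300 M.
pOH = 2.52, so pH = 14.00 - 2.52 = 11.48.

11.48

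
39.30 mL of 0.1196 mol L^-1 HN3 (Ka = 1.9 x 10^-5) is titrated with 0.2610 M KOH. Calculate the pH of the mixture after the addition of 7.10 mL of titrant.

4.53

Initial n(HN3) = 0.1196 x 0.03930 = 0.004700 mol.
n(KOH) added = 0.2610 x 0.007100 = 0.001853 mol, converting that many moles of HN3 to N3-.
Remaining n(HN3) = 0.002847 mol; n(N3-) = 0.001853 mol.
By Henderson-Hasselbalch, pH = pKa + log([A^-]/[HA]) = 4.72 + log(0.001853/0.002847) = 4.72 + (-0.19) = 4.53.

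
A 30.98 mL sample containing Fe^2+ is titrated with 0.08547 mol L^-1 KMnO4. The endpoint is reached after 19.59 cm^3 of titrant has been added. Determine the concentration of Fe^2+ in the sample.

0.270 M

n(KMnO4) = 0.08547 x 0.01959 = 0.001674 mol.
From the balanced equation, 1 mol KMnO4 reacts with 5 mol Fe^2+, so n(Fe^2+) = 0.001674 x 5/1 = 0.008372 mol.
[Fe^2+] = 0.008372 / 0.03098 L = 0.270 M.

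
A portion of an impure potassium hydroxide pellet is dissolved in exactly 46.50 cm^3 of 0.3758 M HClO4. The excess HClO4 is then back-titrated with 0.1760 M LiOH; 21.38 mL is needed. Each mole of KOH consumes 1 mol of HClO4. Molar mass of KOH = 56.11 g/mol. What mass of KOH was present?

Total n(HClO4) added = 0.3758 x 0.04650 = 0.01747 mol.
n(LiOH) used = 0.1760 x 0.02138 = 0.003763 mol, which equals the excess n(HClO4).
So n(HClO4) consumed by the sample = 0.01747 - 0.003763 = 0.01371 mol.
n(KOH) = 0.01371 / 1 = 0.01371 mol.
mass = 0.01371 mol x 56.11 g/mol = 0.769 g.

0.769 g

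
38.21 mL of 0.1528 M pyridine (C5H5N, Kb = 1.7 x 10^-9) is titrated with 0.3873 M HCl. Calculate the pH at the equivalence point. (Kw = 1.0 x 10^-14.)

3.10

n(C5H5N) = 0.1528 x 0.03821 = 0.005838 mol; V(HCl) at equivalence = 0.005838/0.3873 = 0.01507 L.
At equivalence the base is fully converted to C5H5NH+; total volume = 0.05328 L, so [C5H5NH+] = 0.005838/0.05328 = 0.1096 M.
Ka(C5H5NH+) = Kw/Kb = 1.0e-14 / 1.7 x 10^-9 = 5.88e-6.
[H^+] = sqrt(Ka x [C5H5NH+]) = sqrt(5.88e-6 x 0.1096) = 0.000803 M.
pH = -log(0.000803) = 3.10.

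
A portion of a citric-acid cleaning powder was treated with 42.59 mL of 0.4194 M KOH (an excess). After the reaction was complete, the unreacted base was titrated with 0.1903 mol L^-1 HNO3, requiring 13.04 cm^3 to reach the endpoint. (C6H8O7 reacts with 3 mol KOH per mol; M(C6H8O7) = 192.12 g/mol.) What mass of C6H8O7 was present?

0.985 g

Total n(KOH) added = 0.4194 x 0.04259 = 0.01786 mol.
n(HNO3) used = 0.1903 x 0.01304 = 0.002482 mol, which equals the excess n(KOH).
So n(KOH) consumed by the sample = 0.01786 - 0.002482 = 0.01538 mol.
n(C6H8O7) = 0.01538 / 3 = 0.005127 mol.
mass = 0.005127 mol x 192.12 g/mol = 0.985 g.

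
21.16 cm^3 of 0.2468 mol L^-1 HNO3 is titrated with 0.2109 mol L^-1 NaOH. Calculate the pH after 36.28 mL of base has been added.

12.63

n(acid) = 0.2468 x 0.02116 = 0.005222 mol; n(NaOH) added = 0.2109 x 0.03628 = 0.007651 mol.
Base is in excess by 0.007651 - 0.005222 = 0.002429 mol in a total volume of 0.05744 L.
[OH^-] = 0.002429/0.05744 = 0.04229 M, so pOH = 1.37 and pH = 14.00 - 1.37 = 12.63.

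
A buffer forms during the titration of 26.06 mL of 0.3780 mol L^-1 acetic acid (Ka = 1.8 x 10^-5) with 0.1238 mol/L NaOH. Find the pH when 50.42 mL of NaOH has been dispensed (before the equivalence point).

Initial n(CH3COOH) = 0.3780 x 0.02606 = 0.009851 mol.
n(NaOH) added = 0.1238 x 0.05042 = 0.006242 mol, converting that many moles of CH3COOH to CH3COO-.
Remaining n(CH3COOH) = 0.003609 mol; n(CH3COO-) = 0.006242 mol.
By Henderson-Hasselbalch, pH = pKa + log([A^-]/[HA]) = 4.74 + log(0.006242/0.003609) = 4.74 + (+0.24) = 4.98.

4.98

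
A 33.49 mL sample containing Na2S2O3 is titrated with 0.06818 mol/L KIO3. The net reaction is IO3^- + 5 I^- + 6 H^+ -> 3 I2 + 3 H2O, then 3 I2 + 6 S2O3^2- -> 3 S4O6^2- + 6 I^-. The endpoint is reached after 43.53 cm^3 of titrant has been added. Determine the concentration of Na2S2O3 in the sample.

n(KIO3) = 0.06818 x 0.04353 = 0.002968 mol.
From the balanced equation, 1 mol KIO3 reacts with 6 mol Na2S2O3, so n(Na2S2O3) = 0.002968 x 6/1 = 0.01781 mol.
[Na2S2O3] = 0.01781 / 0.03349 L = 0.532 M.

0.532 M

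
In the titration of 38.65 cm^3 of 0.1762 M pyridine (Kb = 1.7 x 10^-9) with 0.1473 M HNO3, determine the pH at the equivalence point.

n(C5H5N) = 0.1762 x 0.03865 = 0.006810 mol; V(HNO3) at equivalence = 0.006810/0.1473 = 0.04623 L.
At equivalence the base is fully converted to C5H5NH+; total volume = 0.08488 L, so [C5H5NH+] = 0.006810/0.08488 = 0.08023 M.
Ka(C5H5NH+) = Kw/Kb = 1.0e-14 / 1.7 x 10^-9 = 5.88e-6.
[H^+] = sqrt(Ka x [C5H5NH+]) = sqrt(5.88e-6 x 0.08023) = 0.000687 M.
pH = -log(0.000687) = 3.16.

3.16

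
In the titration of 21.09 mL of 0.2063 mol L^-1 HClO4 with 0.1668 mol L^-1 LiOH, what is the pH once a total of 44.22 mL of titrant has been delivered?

12.67

n(acid) = 0.2063 x 0.02109 = 0.004351 mol; n(LiOH) added = 0.1668 x 0.04422 = 0.007376 mol.
Base is in excess by 0.007376 - 0.004351 = 0.003025 mol in a total volume of 0.06531 L.
[OH^-] = 0.003025/0.06531 = 0.04632 M, so pOH = 1.33 and pH = 14.00 - 1.33 = 12.67.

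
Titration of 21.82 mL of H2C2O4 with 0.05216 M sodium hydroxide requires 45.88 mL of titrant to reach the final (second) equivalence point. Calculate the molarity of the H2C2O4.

0.0548 M

n(NaOH) = 0.05216 x 0.04588 = 0.002393 mol.
At the final (second) equivalence point, 2 mol OH^- react per mol H2C2O4, so n(H2C2O4) = 0.002393 / 2 = 0.001197 mol.
[H2C2O4] = 0.001197 / 0.02182 L = 0.0548 M.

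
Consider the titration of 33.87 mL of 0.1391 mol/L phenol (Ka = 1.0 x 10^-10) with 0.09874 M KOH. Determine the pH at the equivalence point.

11.38

n(C6H5OH) = 0.1391 x 0.03387 = 0.004711 mol; V(KOH) at equivalence = 0.004711/0.09874 = 0.04771 L.
At equivalence all the acid is converted to C6H5O-; total volume = 0.03387 + 0.04771 = 0.08158 L, so [C6H5O-] = 0.004711/0.08158 = 0.05775 M.
Kb = Kw/Ka = 1.0e-14 / 1.0 x 10^-10 = 0.000100.
[OH^-] = sqrt(Kb x [C6H5O-]) = sqrt(0.000100 x 0.05775) = 0.00240 M.
pOH = 2.62, so pH = 14.00 - 2.62 = 11.38.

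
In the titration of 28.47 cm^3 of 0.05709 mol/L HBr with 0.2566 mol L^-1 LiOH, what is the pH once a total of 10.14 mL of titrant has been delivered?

12.40

n(acid) = 0.05709 x 0.02847 = 0.001625 mol; n(LiOH) added = 0.2566 x 0.01014 = 0.002602 mol.
Base is in excess by 0.002602 - 0.001625 = 0.0009766 mol in a total volume of 0.03861 L.
[OH^-] = 0.0009766/0.03861 = 0.02529 M, so pOH = 1.60 and pH = 14.00 - 1.60 = 12.40.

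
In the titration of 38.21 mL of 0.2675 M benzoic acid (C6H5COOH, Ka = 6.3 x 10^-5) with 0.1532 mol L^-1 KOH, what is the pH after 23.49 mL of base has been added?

Initial n(C6H5COOH) = 0.2675 x 0.03821 = 0.01022 mol.
n(KOH) added = 0.1532 x 0.02349 = 0.003599 mol, converting that many moles of C6H5COOH to C6H5COO-.
Remaining n(C6H5COOH) = 0.006623 mol; n(C6H5COO-) = 0.003599 mol.
By Henderson-Hasselbalch, pH = pKa + log([A^-]/[HA]) = 4.20 + log(0.003599/0.006623) = 4.20 + (-0.26) = 3.94.

3.94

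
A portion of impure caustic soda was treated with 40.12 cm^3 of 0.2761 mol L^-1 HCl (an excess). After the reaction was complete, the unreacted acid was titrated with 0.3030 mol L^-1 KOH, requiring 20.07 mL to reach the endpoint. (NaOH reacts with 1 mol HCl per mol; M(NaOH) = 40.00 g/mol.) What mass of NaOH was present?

0.200 g

Total n(HCl) added = 0.2761 x 0.04012 = 0.01108 mol.
n(KOH) used = 0.3030 x 0.02007 = 0.006081 mol, which equals the excess n(HCl).
So n(HCl) consumed by the sample = 0.01108 - 0.006081 = 0.004996 mol.
n(NaOH) = 0.004996 / 1 = 0.004996 mol.
mass = 0.004996 mol x 40.00 g/mol = 0.200 g.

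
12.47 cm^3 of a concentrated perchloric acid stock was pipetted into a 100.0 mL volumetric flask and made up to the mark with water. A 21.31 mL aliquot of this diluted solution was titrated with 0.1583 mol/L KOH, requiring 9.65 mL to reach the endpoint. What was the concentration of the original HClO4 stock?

0.575 M

n(KOH) = 0.1583 x 0.009650 = 0.001528 mol.
n(HClO4) in the aliquot = 0.001528 mol.
[diluted HClO4] = 0.001528 / 0.02131 = 0.07168 M.
Dilution factor = 100.0/12.47 = 8.019, so [stock] = 0.07168 x 8.019 = 0.575 M.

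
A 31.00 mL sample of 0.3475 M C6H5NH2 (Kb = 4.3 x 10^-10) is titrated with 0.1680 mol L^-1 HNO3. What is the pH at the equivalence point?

2.79

n(C6H5NH2) = 0.3475 x 0.03100 = 0.01077 mol; V(HNO3) at equivalence = 0.01077/0.1680 = 0.06412 L.
At equivalence the base is fully converted to C6H5NH3+; total volume = 0.09512 L, so [C6H5NH3+] = 0.01077/0.09512 = 0.1132 M.
Ka(C6H5NH3+) = Kw/Kb = 1.0e-14 / 4.3 x 10^-10 = 2.33e-5.
[H^+] = sqrt(Ka x [C6H5NH3+]) = sqrt(2.33e-5 x 0.1132) = 0.00162 M.
pH = -log(0.00162) = 2.79.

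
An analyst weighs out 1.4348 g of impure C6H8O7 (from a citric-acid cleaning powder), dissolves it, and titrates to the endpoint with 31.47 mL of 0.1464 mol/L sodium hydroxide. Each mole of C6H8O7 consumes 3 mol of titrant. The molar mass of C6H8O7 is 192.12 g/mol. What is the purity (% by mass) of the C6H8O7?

20.6%

n(NaOH) = 0.1464 x 0.03147 = 0.004607 mol.
n(C6H8O7) = 0.004607 / 3 = 0.001536 mol.
mass of C6H8O7 = 0.001536 x 192.12 = 0.2950 g.
% purity = 0.2950 / 1.4348 x 100 = 20.6%.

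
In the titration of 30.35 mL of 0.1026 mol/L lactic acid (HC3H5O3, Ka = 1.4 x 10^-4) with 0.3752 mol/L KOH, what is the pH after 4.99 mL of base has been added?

4.03

Initial n(HC3H5O3) = 0.1026 x 0.03035 = 0.003114 mol.
n(KOH) added = 0.3752 x 0.004990 = 0.001872 mol, converting that many moles of HC3H5O3 to C3H5O3-.
Remaining n(HC3H5O3) = 0.001242 mol; n(C3H5O3-) = 0.001872 mol.
By Henderson-Hasselbalch, pH = pKa + log([A^-]/[HA]) = 3.85 + log(0.001872/0.001242) = 3.85 + (+0.18) = 4.03.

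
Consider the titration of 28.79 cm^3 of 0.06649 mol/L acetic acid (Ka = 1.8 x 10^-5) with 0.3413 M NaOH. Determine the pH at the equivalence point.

8.75

n(CH3COOH) = 0.06649 x 0.02879 = 0.001914 mol; V(NaOH) at equivalence = 0.001914/0.3413 = 0.005609 L.
At equivalence all the acid is converted to CH3COO-; total volume = 0.02879 + 0.005609 = 0.03440 L, so [CH3COO-] = 0.001914/0.03440 = 0.05565 M.
Kb = Kw/Ka = 1.0e-14 / 1.8 x 10^-5 = 5.56e-10.
[OH^-] = sqrt(Kb x [CH3COO-]) = sqrt(5.56e-10 x 0.05565) = 5.56e-6 M.
pOH = 5.25, so pH = 14.00 - 5.25 = 8.75.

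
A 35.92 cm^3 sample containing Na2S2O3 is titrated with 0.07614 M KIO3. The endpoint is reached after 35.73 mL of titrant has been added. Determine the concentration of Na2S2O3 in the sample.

n(KIO3) = 0.07614 x 0.03573 = 0.002720 mol.
From the balanced equation, 1 mol KIO3 reacts with 6 mol Na2S2O3, so n(Na2S2O3) = 0.002720 x 6/1 = 0.01632 mol.
[Na2S2O3] = 0.01632 / 0.03592 L = 0.454 M.

0.454 M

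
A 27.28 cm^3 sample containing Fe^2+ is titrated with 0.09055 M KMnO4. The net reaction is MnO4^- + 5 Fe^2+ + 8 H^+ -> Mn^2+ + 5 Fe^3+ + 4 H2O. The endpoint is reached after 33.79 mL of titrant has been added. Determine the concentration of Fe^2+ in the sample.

n(KMnO4) = 0.09055 x 0.03379 = 0.003060 mol.
From the balanced equation, 1 mol KMnO4 reacts with 5 mol Fe^2+, so n(Fe^2+) = 0.003060 x 5/1 = 0.01530 mol.
[Fe^2+] = 0.01530 / 0.02728 L = 0.561 M.

0.561 M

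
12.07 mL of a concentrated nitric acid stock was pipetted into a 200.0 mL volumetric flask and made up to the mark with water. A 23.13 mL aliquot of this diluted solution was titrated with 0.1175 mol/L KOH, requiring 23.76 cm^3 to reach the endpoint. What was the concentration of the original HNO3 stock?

n(KOH) = 0.1175 x 0.02376 = 0.002792 mol.
n(HNO3) in the aliquot = 0.002792 mol.
[diluted HNO3] = 0.002792 / 0.02313 = 0.1207 M.
Dilution factor = 200.0/12.07 = 16.57, so [stock] = 0.1207 x 16.57 = 2.00 M.

2.00 M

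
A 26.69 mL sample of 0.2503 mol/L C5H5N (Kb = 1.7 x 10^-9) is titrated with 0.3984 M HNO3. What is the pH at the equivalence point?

3.02

n(C5H5N) = 0.2503 x 0.02669 = 0.006681 mol; V(HNO3) at equivalence = 0.006681/0.3984 = 0.01677 L.
At equivalence the base is fully converted to C5H5NH+; total volume = 0.04346 L, so [C5H5NH+] = 0.006681/0.04346 = 0.1537 M.
Ka(C5H5NH+) = Kw/Kb = 1.0e-14 / 1.7 x 10^-9 = 5.88e-6.
[H^+] = sqrt(Ka x [C5H5NH+]) = sqrt(5.88e-6 x 0.1537) = 0.000951 M.
pH = -log(0.000951) = 3.02.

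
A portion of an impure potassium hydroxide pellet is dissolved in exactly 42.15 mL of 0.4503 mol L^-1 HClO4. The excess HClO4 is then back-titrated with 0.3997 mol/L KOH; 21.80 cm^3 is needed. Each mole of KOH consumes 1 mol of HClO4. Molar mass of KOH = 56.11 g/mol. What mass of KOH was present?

Total n(HClO4) added = 0.4503 x 0.04215 = 0.01898 mol.
n(KOH) used = 0.3997 x 0.02180 = 0.008713 mol, which equals the excess n(HClO4).
So n(HClO4) consumed by the sample = 0.01898 - 0.008713 = 0.01027 mol.
n(KOH) = 0.01027 / 1 = 0.01027 mol.
mass = 0.01027 mol x 56.11 g/mol = 0.576 g.

0.576 g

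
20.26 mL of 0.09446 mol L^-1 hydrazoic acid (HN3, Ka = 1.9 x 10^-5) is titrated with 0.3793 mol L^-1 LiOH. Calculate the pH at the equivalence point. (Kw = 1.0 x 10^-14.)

8.80

n(HN3) = 0.09446 x 0.02026 = 0.001914 mol; V(LiOH) at equivalence = 0.001914/0.3793 = 0.005046 L.
At equivalence all the acid is converted to N3-; total volume = 0.02026 + 0.005046 = 0.02531 L, so [N3-] = 0.001914/0.02531 = 0.07563 M.
Kb = Kw/Ka = 1.0e-14 / 1.9 x 10^-5 = 5.26e-10.
[OH^-] = sqrt(Kb x [N3-]) = sqrt(5.26e-10 x 0.07563) = 6.31e-6 M.
pOH = 5.20, so pH = 14.00 - 5.20 = 8.80.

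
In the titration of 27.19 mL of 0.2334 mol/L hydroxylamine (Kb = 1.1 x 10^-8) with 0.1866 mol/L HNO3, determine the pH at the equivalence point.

3.51

n(NH2OH) = 0.2334 x 0.02719 = 0.006346 mol; V(HNO3) at equivalence = 0.006346/0.1866 = 0.03401 L.
At equivalence the base is fully converted to NH3OH+; total volume = 0.06120 L, so [NH3OH+] = 0.006346/0.06120 = 0.1037 M.
Ka(NH3OH+) = Kw/Kb = 1.0e-14 / 1.1 x 10^-8 = 9.09e-7.
[H^+] = sqrt(Ka x [NH3OH+]) = sqrt(9.09e-7 x 0.1037) = 0.000307 M.
pH = -log(0.000307) = 3.51.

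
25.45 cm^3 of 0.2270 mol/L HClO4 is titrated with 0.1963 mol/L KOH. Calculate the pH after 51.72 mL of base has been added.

n(acid) = 0.2270 x 0.02545 = 0.005777 mol; n(KOH) added = 0.1963 x 0.05172 = 0.01015 mol.
Base is in excess by 0.01015 - 0.005777 = 0.004375 mol in a total volume of 0.07717 L.
[OH^-] = 0.004375/0.07717 = 0.05670 M, so pOH = 1.25 and pH = 14.00 - 1.25 = 12.75.

12.75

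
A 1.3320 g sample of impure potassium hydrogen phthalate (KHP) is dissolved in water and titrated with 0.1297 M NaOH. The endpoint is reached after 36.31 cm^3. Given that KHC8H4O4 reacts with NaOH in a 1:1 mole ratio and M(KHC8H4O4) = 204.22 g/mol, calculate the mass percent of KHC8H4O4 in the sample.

n(NaOH) = 0.1297 x 0.03631 = 0.004709 mol.
n(KHC8H4O4) = 0.004709 / 1 = 0.004709 mol.
mass of KHC8H4O4 = 0.004709 x 204.22 = 0.9618 g.
% purity = 0.9618 / 1.3320 x 100 = 72.2%.

72.2%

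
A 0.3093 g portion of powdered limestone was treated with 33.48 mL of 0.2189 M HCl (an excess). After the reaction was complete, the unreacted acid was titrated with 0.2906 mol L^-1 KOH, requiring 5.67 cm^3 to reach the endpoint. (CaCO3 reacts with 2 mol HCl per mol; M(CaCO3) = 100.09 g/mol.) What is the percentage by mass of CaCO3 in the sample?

91.9%

Total n(HCl) added = 0.2189 x 0.03348 = 0.007329 mol.
n(KOH) used = 0.2906 x 0.005670 = 0.001648 mol, which equals the excess n(HCl).
So n(HCl) consumed by the sample = 0.007329 - 0.001648 = 0.005681 mol.
n(CaCO3) = 0.005681 / 2 = 0.002841 mol.
mass CaCO3 = 0.002841 x 100.09 = 0.2843 g, so %CaCO3 = 0.2843/0.3093 x 100 = 91.9%.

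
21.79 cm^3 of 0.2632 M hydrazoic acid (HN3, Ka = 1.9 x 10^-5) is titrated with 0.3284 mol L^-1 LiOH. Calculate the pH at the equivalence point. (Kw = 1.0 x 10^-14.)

8.94

n(HN3) = 0.2632 x 0.02179 = 0.005735 mol; V(LiOH) at equivalence = 0.005735/0.3284 = 0.01746 L.
At equivalence all the acid is converted to N3-; total volume = 0.02179 + 0.01746 = 0.03925 L, so [N3-] = 0.005735/0.03925 = 0.1461 M.
Kb = Kw/Ka = 1.0e-14 / 1.9 x 10^-5 = 5.26e-10.
[OH^-] = sqrt(Kb x [N3-]) = sqrt(5.26e-10 x 0.1461) = 8.77e-6 M.
pOH = 5.06, so pH = 14.00 - 5.06 = 8.94.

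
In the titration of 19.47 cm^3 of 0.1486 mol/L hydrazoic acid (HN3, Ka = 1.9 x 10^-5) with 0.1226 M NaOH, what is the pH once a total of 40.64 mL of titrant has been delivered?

12.54

n(acid) = 0.1486 x 0.01947 = 0.002893 mol; n(NaOH) added = 0.1226 x 0.04064 = 0.004982 mol.
Base is in excess by 0.004982 - 0.002893 = 0.002089 mol in a total volume of 0.06011 L.
[OH^-] = 0.002089/0.06011 = 0.03476 M, so pOH = 1.46 and pH = 14.00 - 1.46 = 12.54.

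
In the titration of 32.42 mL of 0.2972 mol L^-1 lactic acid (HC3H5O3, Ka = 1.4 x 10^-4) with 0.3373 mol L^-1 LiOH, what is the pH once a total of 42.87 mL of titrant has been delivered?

12.81

n(acid) = 0.2972 x 0.03242 = 0.009635 mol; n(LiOH) added = 0.3373 x 0.04287 = 0.01446 mol.
Base is in excess by 0.01446 - 0.009635 = 0.004825 mol in a total volume of 0.07529 L.
[OH^-] = 0.004825/0.07529 = 0.06408 M, so pOH = 1.19 and pH = 14.00 - 1.19 = 12.81.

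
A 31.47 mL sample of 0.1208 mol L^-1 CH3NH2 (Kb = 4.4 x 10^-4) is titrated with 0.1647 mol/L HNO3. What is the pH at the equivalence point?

5.90

n(CH3NH2) = 0.1208 x 0.03147 = 0.003802 mol; V(HNO3) at equivalence = 0.003802/0.1647 = 0.02308 L.
At equivalence the base is fully converted to CH3NH3+; total volume = 0.05455 L, so [CH3NH3+] = 0.003802/0.05455 = 0.06969 M.
Ka(CH3NH3+) = Kw/Kb = 1.0e-14 / 4.4 x 10^-4 = 2.27e-11.
[H^+] = sqrt(Ka x [CH3NH3+]) = sqrt(2.27e-11 x 0.06969) = 1.26e-6 M.
pH = -log(1.26e-6) = 5.90.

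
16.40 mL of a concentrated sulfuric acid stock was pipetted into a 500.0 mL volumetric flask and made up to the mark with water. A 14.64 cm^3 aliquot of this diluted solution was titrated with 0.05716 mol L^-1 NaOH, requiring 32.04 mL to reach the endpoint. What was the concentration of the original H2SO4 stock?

n(NaOH) = 0.05716 x 0.03204 = 0.001831 mol.
n(H2SO4) in the aliquot = 0.001831 x 1/2 = 0.0009157 mol.
[diluted H2SO4] = 0.0009157 / 0.01464 = 0.06255 M.
Dilution factor = 500.0/16.40 = 30.49, so [stock] = 0.06255 x 30.49 = 1.91 M.

1.91 M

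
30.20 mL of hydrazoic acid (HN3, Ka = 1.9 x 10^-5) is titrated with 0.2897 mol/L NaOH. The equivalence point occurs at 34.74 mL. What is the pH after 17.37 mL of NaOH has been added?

17.37 mL is exactly half the equivalence volume (34.74/2), i.e. the half-equivalence point.
There, n(HA) = n(A^-), so pH = pKa = -log(1.9 x 10^-5) = 4.72.

4.72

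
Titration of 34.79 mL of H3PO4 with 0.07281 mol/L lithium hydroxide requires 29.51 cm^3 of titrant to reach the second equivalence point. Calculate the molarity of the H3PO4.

n(LiOH) = 0.07281 x 0.02951 = 0.002149 mol.
At the second equivalence point, 2 mol OH^- react per mol H3PO4, so n(H3PO4) = 0.002149 / 2 = 0.001074 mol.
[H3PO4] = 0.001074 / 0.03479 L = 0.0309 M.

0.0309 M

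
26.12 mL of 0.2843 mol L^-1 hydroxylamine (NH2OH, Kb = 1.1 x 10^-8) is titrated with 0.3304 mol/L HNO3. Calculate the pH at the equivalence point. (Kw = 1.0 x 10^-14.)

3.43

n(NH2OH) = 0.2843 x 0.02612 = 0.007426 mol; V(HNO3) at equivalence = 0.007426/0.3304 = 0.02248 L.
At equivalence the base is fully converted to NH3OH+; total volume = 0.04860 L, so [NH3OH+] = 0.007426/0.04860 = 0.1528 M.
Ka(NH3OH+) = Kw/Kb = 1.0e-14 / 1.1 x 10^-8 = 9.09e-7.
[H^+] = sqrt(Ka x [NH3OH+]) = sqrt(9.09e-7 x 0.1528) = 0.000373 M.
pH = -log(0.000373) = 3.43.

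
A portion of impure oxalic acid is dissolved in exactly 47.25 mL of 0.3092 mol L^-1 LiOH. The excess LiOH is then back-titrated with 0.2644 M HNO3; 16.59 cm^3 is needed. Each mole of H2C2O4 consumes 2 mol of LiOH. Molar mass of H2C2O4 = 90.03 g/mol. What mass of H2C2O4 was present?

0.460 g

Total n(LiOH) added = 0.3092 x 0.04725 = 0.01461 mol.
n(HNO3) used = 0.2644 x 0.01659 = 0.004386 mol, which equals the excess n(LiOH).
So n(LiOH) consumed by the sample = 0.01461 - 0.004386 = 0.01022 mol.
n(H2C2O4) = 0.01022 / 2 = 0.005112 mol.
mass = 0.005112 mol x 90.03 g/mol = 0.460 g.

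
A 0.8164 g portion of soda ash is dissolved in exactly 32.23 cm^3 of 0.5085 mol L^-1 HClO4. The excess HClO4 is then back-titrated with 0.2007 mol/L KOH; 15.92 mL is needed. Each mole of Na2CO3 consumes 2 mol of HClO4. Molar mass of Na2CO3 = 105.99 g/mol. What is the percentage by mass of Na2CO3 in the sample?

Total n(HClO4) added = 0.5085 x 0.03223 = 0.01639 mol.
n(KOH) used = 0.2007 x 0.01592 = 0.003195 mol, which equals the excess n(HClO4).
So n(HClO4) consumed by the sample = 0.01639 - 0.003195 = 0.01319 mol.
n(Na2CO3) = 0.01319 / 2 = 0.006597 mol.
mass Na2CO3 = 0.006597 x 105.99 = 0.6992 g, so %Na2CO3 = 0.6992/0.8164 x 100 = 85.6%.

85.6%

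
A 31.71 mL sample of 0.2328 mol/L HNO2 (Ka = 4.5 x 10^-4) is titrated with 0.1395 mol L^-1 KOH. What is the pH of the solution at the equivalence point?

n(HNO2) = 0.2328 x 0.03171 = 0.007382 mol; V(KOH) at equivalence = 0.007382/0.1395 = 0.05292 L.
At equivalence all the acid is converted to NO2-; total volume = 0.03171 + 0.05292 = 0.08463 L, so [NO2-] = 0.007382/0.08463 = 0.08723 M.
Kb = Kw/Ka = 1.0e-14 / 4.5 x 10^-4 = 2.22e-11.
[OH^-] = sqrt(Kb x [NO2-]) = sqrt(2.22e-11 x 0.08723) = 1.39e-6 M.
pOH = 5.86, so pH = 14.00 - 5.86 = 8.14.

8.14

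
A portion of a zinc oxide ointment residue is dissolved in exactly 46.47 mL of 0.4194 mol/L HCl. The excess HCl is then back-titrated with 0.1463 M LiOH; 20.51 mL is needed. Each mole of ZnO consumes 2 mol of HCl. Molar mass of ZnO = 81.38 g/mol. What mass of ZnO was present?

0.671 g

Total n(HCl) added = 0.4194 x 0.04647 = 0.01949 mol.
n(LiOH) used = 0.1463 x 0.02051 = 0.003001 mol, which equals the excess n(HCl).
So n(HCl) consumed by the sample = 0.01949 - 0.003001 = 0.01649 mol.
n(ZnO) = 0.01649 / 2 = 0.008244 mol.
mass = 0.008244 mol x 81.38 g/mol = 0.671 g.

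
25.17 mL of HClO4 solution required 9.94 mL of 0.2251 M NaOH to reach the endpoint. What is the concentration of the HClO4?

n(NaOH) delivered = 0.2251 x 0.009940 = 0.002237 mol.
For a 1:1 reaction, n(HClO4) = 0.002237 mol.
[HClO4] = 0.002237 mol / 0.02517 L = 0.0889 M.

0.0889 M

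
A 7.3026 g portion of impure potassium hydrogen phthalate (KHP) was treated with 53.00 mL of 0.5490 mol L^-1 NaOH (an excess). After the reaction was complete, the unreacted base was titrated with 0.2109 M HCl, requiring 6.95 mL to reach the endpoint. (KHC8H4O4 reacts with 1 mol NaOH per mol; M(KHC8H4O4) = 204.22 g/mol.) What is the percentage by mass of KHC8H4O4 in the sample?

Total n(NaOH) added = 0.5490 x 0.05300 = 0.02910 mol.
n(HCl) used = 0.2109 x 0.006950 = 0.001466 mol, which equals the excess n(NaOH).
So n(NaOH) consumed by the sample = 0.02910 - 0.001466 = 0.02763 mol.
n(KHC8H4O4) = 0.02763 / 1 = 0.02763 mol.
mass KHC8H4O4 = 0.02763 x 204.22 = 5.643 g, so %KHC8H4O4 = 5.643/7.3026 x 100 = 77.3%.

77.3%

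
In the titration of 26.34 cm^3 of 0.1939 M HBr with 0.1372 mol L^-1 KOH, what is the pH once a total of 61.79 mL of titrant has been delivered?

12.58

n(acid) = 0.1939 x 0.02634 = 0.005107 mol; n(KOH) added = 0.1372 x 0.06179 = 0.008478 mol.
Base is in excess by 0.008478 - 0.005107 = 0.003370 mol in a total volume of 0.08813 L.
[OH^-] = 0.003370/0.08813 = 0.03824 M, so pOH = 1.42 and pH = 14.00 - 1.42 = 12.58.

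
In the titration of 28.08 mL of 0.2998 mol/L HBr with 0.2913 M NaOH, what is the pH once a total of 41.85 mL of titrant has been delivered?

n(acid) = 0.2998 x 0.02808 = 0.008418 mol; n(NaOH) added = 0.2913 x 0.04185 = 0.01219 mol.
Base is in excess by 0.01219 - 0.008418 = 0.003773 mol in a total volume of 0.06993 L.
[OH^-] = 0.003773/0.06993 = 0.05395 M, so pOH = 1.27 and pH = 14.00 - 1.27 = 12.73.

12.73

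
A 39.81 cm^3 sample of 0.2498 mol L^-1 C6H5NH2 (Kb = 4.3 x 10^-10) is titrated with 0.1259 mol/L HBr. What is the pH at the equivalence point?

n(C6H5NH2) = 0.2498 x 0.03981 = 0.009945 mol; V(HBr) at equivalence = 0.009945/0.1259 = 0.07899 L.
At equivalence the base is fully converted to C6H5NH3+; total volume = 0.1188 L, so [C6H5NH3+] = 0.009945/0.1188 = 0.08371 M.
Ka(C6H5NH3+) = Kw/Kb = 1.0e-14 / 4.3 x 10^-10 = 2.33e-5.
[H^+] = sqrt(Ka x [C6H5NH3+]) = sqrt(2.33e-5 x 0.08371) = 0.00140 M.
pH = -log(0.00140) = 2.86.

2.86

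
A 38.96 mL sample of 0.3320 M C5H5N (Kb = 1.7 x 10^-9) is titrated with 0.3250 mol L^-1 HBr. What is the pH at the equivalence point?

n(C5H5N) = 0.3320 x 0.03896 = 0.01293 mol; V(HBr) at equivalence = 0.01293/0.3250 = 0.03980 L.
At equivalence the base is fully converted to C5H5NH+; total volume = 0.07876 L, so [C5H5NH+] = 0.01293/0.07876 = 0.1642 M.
Ka(C5H5NH+) = Kw/Kb = 1.0e-14 / 1.7 x 10^-9 = 5.88e-6.
[H^+] = sqrt(Ka x [C5H5NH+]) = sqrt(5.88e-6 x 0.1642) = 0.000983 M.
pH = -log(0.000983) = 3.01.

3.01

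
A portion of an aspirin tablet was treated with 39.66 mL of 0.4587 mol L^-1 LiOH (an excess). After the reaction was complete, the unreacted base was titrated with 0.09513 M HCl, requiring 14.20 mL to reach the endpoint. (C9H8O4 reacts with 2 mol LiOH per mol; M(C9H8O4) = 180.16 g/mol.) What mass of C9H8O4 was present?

1.52 g

Total n(LiOH) added = 0.4587 x 0.03966 = 0.01819 mol.
n(HCl) used = 0.09513 x 0.01420 = 0.001351 mol, which equals the excess n(LiOH).
So n(LiOH) consumed by the sample = 0.01819 - 0.001351 = 0.01684 mol.
n(C9H8O4) = 0.01684 / 2 = 0.008421 mol.
mass = 0.008421 mol x 180.16 g/mol = 1.52 g.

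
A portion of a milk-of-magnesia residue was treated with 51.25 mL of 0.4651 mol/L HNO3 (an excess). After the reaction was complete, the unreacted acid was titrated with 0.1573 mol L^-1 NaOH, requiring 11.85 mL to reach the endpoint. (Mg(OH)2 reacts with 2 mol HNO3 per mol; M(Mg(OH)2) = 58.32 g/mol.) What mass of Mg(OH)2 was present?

0.641 g

Total n(HNO3) added = 0.4651 x 0.05125 = 0.02384 mol.
n(NaOH) used = 0.1573 x 0.01185 = 0.001864 mol, which equals the excess n(HNO3).
So n(HNO3) consumed by the sample = 0.02384 - 0.001864 = 0.02197 mol.
n(Mg(OH)2) = 0.02197 / 2 = 0.01099 mol.
mass = 0.01099 mol x 58.32 g/mol = 0.641 g.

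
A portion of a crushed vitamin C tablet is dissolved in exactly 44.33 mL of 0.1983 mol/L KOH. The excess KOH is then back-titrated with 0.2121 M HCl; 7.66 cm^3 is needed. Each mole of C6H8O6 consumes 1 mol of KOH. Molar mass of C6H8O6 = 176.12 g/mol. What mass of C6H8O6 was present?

1.26 g

Total n(KOH) added = 0.1983 x 0.04433 = 0.008791 mol.
n(HCl) used = 0.2121 x 0.007660 = 0.001625 mol, which equals the excess n(KOH).
So n(KOH) consumed by the sample = 0.008791 - 0.001625 = 0.007166 mol.
n(C6H8O6) = 0.007166 / 1 = 0.007166 mol.
mass = 0.007166 mol x 176.12 g/mol = 1.26 g.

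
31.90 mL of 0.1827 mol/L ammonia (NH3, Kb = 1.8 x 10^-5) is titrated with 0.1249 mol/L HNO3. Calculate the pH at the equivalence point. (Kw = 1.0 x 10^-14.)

n(NH3) = 0.1827 x 0.03190 = 0.005828 mol; V(HNO3) at equivalence = 0.005828/0.1249 = 0.04666 L.
At equivalence the base is fully converted to NH4+; total volume = 0.07856 L, so [NH4+] = 0.005828/0.07856 = 0.07418 M.
Ka(NH4+) = Kw/Kb = 1.0e-14 / 1.8 x 10^-5 = 5.56e-10.
[H^+] = sqrt(Ka x [NH4+]) = sqrt(5.56e-10 x 0.07418) = 6.42e-6 M.
pH = -log(6.42e-6) = 5.19.

5.19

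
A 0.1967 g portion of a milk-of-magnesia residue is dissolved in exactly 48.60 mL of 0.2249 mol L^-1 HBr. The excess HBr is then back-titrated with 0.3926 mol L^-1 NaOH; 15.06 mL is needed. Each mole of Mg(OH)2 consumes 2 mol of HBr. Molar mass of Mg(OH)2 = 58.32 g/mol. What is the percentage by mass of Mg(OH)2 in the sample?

74.4%

Total n(HBr) added = 0.2249 x 0.04860 = 0.01093 mol.
n(NaOH) used = 0.3926 x 0.01506 = 0.005913 mol, which equals the excess n(HBr).
So n(HBr) consumed by the sample = 0.01093 - 0.005913 = 0.005018 mol.
n(Mg(OH)2) = 0.005018 / 2 = 0.002509 mol.
mass Mg(OH)2 = 0.002509 x 58.32 = 0.1463 g, so %Mg(OH)2 = 0.1463/0.1967 x 100 = 74.4%.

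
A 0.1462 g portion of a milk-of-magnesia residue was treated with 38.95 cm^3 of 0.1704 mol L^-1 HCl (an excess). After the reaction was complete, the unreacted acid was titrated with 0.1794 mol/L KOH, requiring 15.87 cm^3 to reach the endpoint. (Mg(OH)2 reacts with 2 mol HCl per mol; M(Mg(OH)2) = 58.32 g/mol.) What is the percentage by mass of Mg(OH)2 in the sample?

75.6%

Total n(HCl) added = 0.1704 x 0.03895 = 0.006637 mol.
n(KOH) used = 0.1794 x 0.01587 = 0.002847 mol, which equals the excess n(HCl).
So n(HCl) consumed by the sample = 0.006637 - 0.002847 = 0.003790 mol.
n(Mg(OH)2) = 0.003790 / 2 = 0.001895 mol.
mass Mg(OH)2 = 0.001895 x 58.32 = 0.1105 g, so %Mg(OH)2 = 0.1105/0.1462 x 100 = 75.6%.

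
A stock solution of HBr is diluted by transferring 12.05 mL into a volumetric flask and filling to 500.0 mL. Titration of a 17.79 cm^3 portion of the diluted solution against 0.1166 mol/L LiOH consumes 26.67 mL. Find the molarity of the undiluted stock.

n(LiOH) = 0.1166 x 0.02667 = 0.003110 mol.
n(HBr) in the aliquot = 0.003110 mol.
[diluted HBr] = 0.003110 / 0.01779 = 0.1748 M.
Dilution factor = 500.0/12.05 = 41.49, so [stock] = 0.1748 x 41.49 = 7.25 M.

7.25 M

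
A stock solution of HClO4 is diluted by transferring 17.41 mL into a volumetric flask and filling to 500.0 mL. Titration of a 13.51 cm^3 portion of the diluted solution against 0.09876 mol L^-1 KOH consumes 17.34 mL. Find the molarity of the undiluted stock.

3.64 M

n(KOH) = 0.09876 x 0.01734 = 0.001712 mol.
n(HClO4) in the aliquot = 0.001712 mol.
[diluted HClO4] = 0.001712 / 0.01351 = 0.1268 M.
Dilution factor = 500.0/17.41 = 28.72, so [stock] = 0.1268 x 28.72 = 3.64 M.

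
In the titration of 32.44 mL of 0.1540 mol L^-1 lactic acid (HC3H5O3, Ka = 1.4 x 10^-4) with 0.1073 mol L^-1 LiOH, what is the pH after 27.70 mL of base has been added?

4.02

Initial n(HC3H5O3) = 0.1540 x 0.03244 = 0.004996 mol.
n(LiOH) added = 0.1073 x 0.02770 = 0.002972 mol, converting that many moles of HC3H5O3 to C3H5O3-.
Remaining n(HC3H5O3) = 0.002024 mol; n(C3H5O3-) = 0.002972 mol.
By Henderson-Hasselbalch, pH = pKa + log([A^-]/[HA]) = 3.85 + log(0.002972/0.002024) = 3.85 + (+0.17) = 4.02.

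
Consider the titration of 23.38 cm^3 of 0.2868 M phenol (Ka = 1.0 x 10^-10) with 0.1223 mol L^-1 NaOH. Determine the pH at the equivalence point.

11.47

n(C6H5OH) = 0.2868 x 0.02338 = 0.006705 mol; V(NaOH) at equivalence = 0.006705/0.1223 = 0.05483 L.
At equivalence all the acid is converted to C6H5O-; total volume = 0.02338 + 0.05483 = 0.07821 L, so [C6H5O-] = 0.006705/0.07821 = 0.08574 M.
Kb = Kw/Ka = 1.0e-14 / 1.0 x 10^-10 = 0.000100.
[OH^-] = sqrt(Kb x [C6H5O-]) = sqrt(0.000100 x 0.08574) = 0.00293 M.
pOH = 2.53, so pH = 14.00 - 2.53 = 11.47.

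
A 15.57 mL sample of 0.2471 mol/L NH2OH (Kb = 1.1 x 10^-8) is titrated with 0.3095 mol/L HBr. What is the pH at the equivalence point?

3.45

n(NH2OH) = 0.2471 x 0.01557 = 0.003847 mol; V(HBr) at equivalence = 0.003847/0.3095 = 0.01243 L.
At equivalence the base is fully converted to NH3OH+; total volume = 0.02800 L, so [NH3OH+] = 0.003847/0.02800 = 0.1374 M.
Ka(NH3OH+) = Kw/Kb = 1.0e-14 / 1.1 x 10^-8 = 9.09e-7.
[H^+] = sqrt(Ka x [NH3OH+]) = sqrt(9.09e-7 x 0.1374) = 0.000353 M.
pH = -log(0.000353) = 3.45.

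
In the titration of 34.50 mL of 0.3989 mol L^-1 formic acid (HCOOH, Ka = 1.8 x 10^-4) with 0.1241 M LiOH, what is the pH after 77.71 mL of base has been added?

4.11

Initial n(HCOOH) = 0.3989 x 0.03450 = 0.01376 mol.
n(LiOH) added = 0.1241 x 0.07771 = 0.009644 mol, converting that many moles of HCOOH to HCOO-.
Remaining n(HCOOH) = 0.004118 mol; n(HCOO-) = 0.009644 mol.
By Henderson-Hasselbalch, pH = pKa + log([A^-]/[HA]) = 3.74 + log(0.009644/0.004118) = 3.74 + (+0.37) = 4.11.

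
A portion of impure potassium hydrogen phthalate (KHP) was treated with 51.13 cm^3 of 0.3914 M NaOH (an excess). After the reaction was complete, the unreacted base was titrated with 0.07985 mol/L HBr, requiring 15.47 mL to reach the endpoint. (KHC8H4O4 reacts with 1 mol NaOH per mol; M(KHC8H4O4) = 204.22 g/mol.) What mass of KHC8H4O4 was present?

3.83 g

Total n(NaOH) added = 0.3914 x 0.05113 = 0.02001 mol.
n(HBr) used = 0.07985 x 0.01547 = 0.001235 mol, which equals the excess n(NaOH).
So n(NaOH) consumed by the sample = 0.02001 - 0.001235 = 0.01878 mol.
n(KHC8H4O4) = 0.01878 / 1 = 0.01878 mol.
mass = 0.01878 mol x 204.22 g/mol = 3.83 g.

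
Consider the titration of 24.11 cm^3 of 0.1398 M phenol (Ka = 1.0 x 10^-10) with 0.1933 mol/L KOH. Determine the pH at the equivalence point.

n(C6H5OH) = 0.1398 x 0.02411 = 0.003371 mol; V(KOH) at equivalence = 0.003371/0.1933 = 0.01744 L.
At equivalence all the acid is converted to C6H5O-; total volume = 0.02411 + 0.01744 = 0.04155 L, so [C6H5O-] = 0.003371/0.04155 = 0.08113 M.
Kb = Kw/Ka = 1.0e-14 / 1.0 x 10^-10 = 0.000100.
[OH^-] = sqrt(Kb x [C6H5O-]) = sqrt(0.000100 x 0.08113) = 0.00285 M.
pOH = 2.55, so pH = 14.00 - 2.55 = 11.45.

11.45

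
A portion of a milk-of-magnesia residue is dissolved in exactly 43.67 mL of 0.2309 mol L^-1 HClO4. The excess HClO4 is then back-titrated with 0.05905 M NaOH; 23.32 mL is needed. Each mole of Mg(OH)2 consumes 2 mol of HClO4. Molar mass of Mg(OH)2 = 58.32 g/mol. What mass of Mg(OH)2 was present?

Total n(HClO4) added = 0.2309 x 0.04367 = 0.01008 mol.
n(NaOH) used = 0.05905 x 0.02332 = 0.001377 mol, which equals the excess n(HClO4).
So n(HClO4) consumed by the sample = 0.01008 - 0.001377 = 0.008706 mol.
n(Mg(OH)2) = 0.008706 / 2 = 0.004353 mol.
mass = 0.004353 mol x 58.32 g/mol = 0.254 g.

0.254 g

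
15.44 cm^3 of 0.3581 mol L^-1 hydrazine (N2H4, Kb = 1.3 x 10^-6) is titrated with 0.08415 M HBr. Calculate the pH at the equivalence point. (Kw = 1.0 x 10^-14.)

n(N2H4) = 0.3581 x 0.01544 = 0.005529 mol; V(HBr) at equivalence = 0.005529/0.08415 = 0.06570 L.
At equivalence the base is fully converted to N2H5+; total volume = 0.08114 L, so [N2H5+] = 0.005529/0.08114 = 0.06814 M.
Ka(N2H5+) = Kw/Kb = 1.0e-14 / 1.3 x 10^-6 = 7.69e-9.
[H^+] = sqrt(Ka x [N2H5+]) = sqrt(7.69e-9 x 0.06814) = 2.29e-5 M.
pH = -log(2.29e-5) = 4.64.

4.64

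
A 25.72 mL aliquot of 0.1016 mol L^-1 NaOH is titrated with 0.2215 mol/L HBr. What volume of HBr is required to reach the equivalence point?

11.8 mL

n(NaOH) = 0.1016 mol/L x 0.02572 L = 0.002613 mol.
At equivalence n(HBr) = n(NaOH) = 0.002613 mol.
V(HBr) = 0.002613 / 0.2215 = 0.01180 L = 11.8 mL.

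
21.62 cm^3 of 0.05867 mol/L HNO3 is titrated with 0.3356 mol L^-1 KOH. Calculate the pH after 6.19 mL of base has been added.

12.46

n(acid) = 0.05867 x 0.02162 = 0.001268 mol; n(KOH) added = 0.3356 x 0.006190 = 0.002077 mol.
Base is in excess by 0.002077 - 0.001268 = 0.0008089 mol in a total volume of 0.02781 L.
[OH^-] = 0.0008089/0.02781 = 0.02909 M, so pOH = 1.54 and pH = 14.00 - 1.54 = 12.46.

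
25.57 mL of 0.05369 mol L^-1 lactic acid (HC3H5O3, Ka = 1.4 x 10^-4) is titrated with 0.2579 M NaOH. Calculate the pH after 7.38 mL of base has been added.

n(acid) = 0.05369 x 0.02557 = 0.001373 mol; n(NaOH) added = 0.2579 x 0.007380 = 0.001903 mol.
Base is in excess by 0.001903 - 0.001373 = 0.0005304 mol in a total volume of 0.03295 L.
[OH^-] = 0.0005304/0.03295 = 0.01610 M, so pOH = 1.79 and pH = 14.00 - 1.79 = 12.21.

12.21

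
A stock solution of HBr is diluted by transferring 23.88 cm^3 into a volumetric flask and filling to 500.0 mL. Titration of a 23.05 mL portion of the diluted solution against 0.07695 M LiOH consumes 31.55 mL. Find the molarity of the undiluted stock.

2.21 M

n(LiOH) = 0.07695 x 0.03155 = 0.002428 mol.
n(HBr) in the aliquot = 0.002428 mol.
[diluted HBr] = 0.002428 / 0.02305 = 0.1053 M.
Dilution factor = 500.0/23.88 = 20.94, so [stock] = 0.1053 x 20.94 = 2.21 M.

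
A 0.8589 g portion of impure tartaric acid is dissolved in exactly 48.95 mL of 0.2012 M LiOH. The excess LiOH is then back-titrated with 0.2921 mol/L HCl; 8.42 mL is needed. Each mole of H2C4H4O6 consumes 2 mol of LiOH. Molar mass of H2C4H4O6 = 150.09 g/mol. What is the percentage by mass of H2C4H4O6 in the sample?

64.6%

Total n(LiOH) added = 0.2012 x 0.04895 = 0.009849 mol.
n(HCl) used = 0.2921 x 0.008420 = 0.002459 mol, which equals the excess n(LiOH).
So n(LiOH) consumed by the sample = 0.009849 - 0.002459 = 0.007389 mol.
n(H2C4H4O6) = 0.007389 / 2 = 0.003695 mol.
mass H2C4H4O6 = 0.003695 x 150.09 = 0.5545 g, so %H2C4H4O6 = 0.5545/0.8589 x 100 = 64.6%.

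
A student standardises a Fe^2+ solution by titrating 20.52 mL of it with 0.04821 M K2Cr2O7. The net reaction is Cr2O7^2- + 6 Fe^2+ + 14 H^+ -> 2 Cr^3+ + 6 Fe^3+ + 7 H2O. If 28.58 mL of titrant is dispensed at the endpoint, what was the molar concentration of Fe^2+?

0.403 M

n(K2Cr2O7) = 0.04821 x 0.02858 = 0.001378 mol.
From the balanced equation, 1 mol K2Cr2O7 reacts with 6 mol Fe^2+, so n(Fe^2+) = 0.001378 x 6/1 = 0.008267 mol.
[Fe^2+] = 0.008267 / 0.02052 L = 0.403 M.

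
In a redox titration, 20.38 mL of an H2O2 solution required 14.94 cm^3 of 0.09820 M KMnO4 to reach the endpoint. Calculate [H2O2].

0.180 M

n(KMnO4) = 0.09820 x 0.01494 = 0.001467 mol.
From the balanced equation, 2 mol KMnO4 reacts with 5 mol H2O2, so n(H2O2) = 0.001467 x 5/2 = 0.003668 mol.
[H2O2] = 0.003668 / 0.02038 L = 0.180 M.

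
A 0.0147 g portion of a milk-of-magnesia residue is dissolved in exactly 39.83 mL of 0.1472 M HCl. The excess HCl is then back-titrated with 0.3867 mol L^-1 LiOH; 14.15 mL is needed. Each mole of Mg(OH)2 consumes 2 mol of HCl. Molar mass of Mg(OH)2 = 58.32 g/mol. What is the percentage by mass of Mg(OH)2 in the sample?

Total n(HCl) added = 0.1472 x 0.03983 = 0.005863 mol.
n(LiOH) used = 0.3867 x 0.01415 = 0.005472 mol, which equals the excess n(HCl).
So n(HCl) consumed by the sample = 0.005863 - 0.005472 = 0.0003912 mol.
n(Mg(OH)2) = 0.0003912 / 2 = 0.0001956 mol.
mass Mg(OH)2 = 0.0001956 x 58.32 = 0.01141 g, so %Mg(OH)2 = 0.01141/0.0147 x 100 = 77.6%.

77.6%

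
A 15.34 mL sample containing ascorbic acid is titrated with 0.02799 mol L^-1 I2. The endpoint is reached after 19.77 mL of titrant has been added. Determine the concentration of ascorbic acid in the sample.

0.0361 M

n(I2) = 0.02799 x 0.01977 = 0.0005534 mol.
From the balanced equation, 1 mol I2 reacts with 1 mol ascorbic acid, so n(ascorbic acid) = 0.0005534 x 1/1 = 0.0005534 mol.
[ascorbic acid] = 0.0005534 / 0.01534 L = 0.0361 M.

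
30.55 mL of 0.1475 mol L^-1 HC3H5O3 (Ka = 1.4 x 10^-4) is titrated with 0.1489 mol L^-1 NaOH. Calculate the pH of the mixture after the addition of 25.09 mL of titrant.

4.54

Initial n(HC3H5O3) = 0.1475 x 0.03055 = 0.004506 mol.
n(NaOH) added = 0.1489 x 0.02509 = 0.003736 mol, converting that many moles of HC3H5O3 to C3H5O3-.
Remaining n(HC3H5O3) = 0.0007702 mol; n(C3H5O3-) = 0.003736 mol.
By Henderson-Hasselbalch, pH = pKa + log([A^-]/[HA]) = 3.85 + log(0.003736/0.0007702) = 3.85 + (+0.69) = 4.54.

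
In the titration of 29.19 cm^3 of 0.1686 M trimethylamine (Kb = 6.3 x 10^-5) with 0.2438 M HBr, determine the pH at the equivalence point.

5.40

n((CH3)3N) = 0.1686 x 0.02919 = 0.004921 mol; V(HBr) at equivalence = 0.004921/0.2438 = 0.02019 L.
At equivalence the base is fully converted to (CH3)3NH+; total volume = 0.04938 L, so [(CH3)3NH+] = 0.004921/0.04938 = 0.09967 M.
Ka((CH3)3NH+) = Kw/Kb = 1.0e-14 / 6.3 x 10^-5 = 1.59e-10.
[H^+] = sqrt(Ka x [(CH3)3NH+]) = sqrt(1.59e-10 x 0.09967) = 3.98e-6 M.
pH = -log(3.98e-6) = 5.40.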